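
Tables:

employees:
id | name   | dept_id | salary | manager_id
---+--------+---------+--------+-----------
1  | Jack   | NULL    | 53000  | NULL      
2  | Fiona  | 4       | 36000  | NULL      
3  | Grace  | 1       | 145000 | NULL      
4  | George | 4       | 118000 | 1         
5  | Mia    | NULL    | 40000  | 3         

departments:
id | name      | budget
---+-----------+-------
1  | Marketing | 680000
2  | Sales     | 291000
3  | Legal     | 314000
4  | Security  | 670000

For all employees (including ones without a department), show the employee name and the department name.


LEFT JOIN keeps every row from employees (the left table); where dept_id has no match in departments, the department columns become NULL. Walk through each employee:
  - employee 1 (Jack): dept_id=NULL, no match -> kept with NULL
  - employee 2 (Fiona): dept_id=4 -> matches Security
  - employee 3 (Grace): dept_id=1 -> matches Marketing
  - employee 4 (George): dept_id=4 -> matches Security
  - employee 5 (Mia): dept_id=NULL, no match -> kept with NULL
All 5 rows appear; 2 have NULL department.

SQL:
SELECT a.name, b.name AS department
FROM employees a
LEFT JOIN departments b ON a.dept_id = b.id

Result:
name   | department
-------+-----------
Jack   | NULL      
Fiona  | Security  
Grace  | Marketing 
George | Security  
Mia    | NULL      


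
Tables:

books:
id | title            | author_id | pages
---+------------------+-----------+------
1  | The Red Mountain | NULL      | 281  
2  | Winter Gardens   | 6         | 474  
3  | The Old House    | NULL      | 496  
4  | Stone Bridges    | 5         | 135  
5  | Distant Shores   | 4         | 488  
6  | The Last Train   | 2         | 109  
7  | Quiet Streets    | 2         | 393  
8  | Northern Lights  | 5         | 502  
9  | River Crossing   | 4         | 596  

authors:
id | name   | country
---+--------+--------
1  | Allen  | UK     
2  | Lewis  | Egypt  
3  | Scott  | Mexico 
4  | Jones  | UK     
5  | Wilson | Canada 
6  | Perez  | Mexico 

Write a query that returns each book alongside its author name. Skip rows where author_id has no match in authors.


INNER JOIN keeps only books rows whose author_id matches an id in authors. Walk through each book:
  - book 1 (The Red Mountain): author_id=NULL, no match -> dropped
  - book 2 (Winter Gardens): author_id=6 -> matches Perez
  - book 3 (The Old House): author_id=NULL, no match -> dropped
  - book 4 (Stone Bridges): author_id=5 -> matches Wilson
  - book 5 (Distant Shores): author_id=4 -> matches Jones
  - book 6 (The Last Train): author_id=2 -> matches Lewis
  - book 7 (Quiet Streets): author_id=2 -> matches Lewis
  - book 8 (Northern Lights): author_id=5 -> matches Wilson
  - book 9 (River Crossing): author_id=4 -> matches Jones
So 2 of 9 rows are dropped.

SQL:
SELECT a.title, b.name AS author
FROM books a
INNER JOIN authors b ON a.author_id = b.id

Result:
title           | author
----------------+-------
Winter Gardens  | Perez 
Stone Bridges   | Wilson
Distant Shores  | Jones 
The Last Train  | Lewis 
Quiet Streets   | Lewis 
Northern Lights | Wilson
River Crossing  | Jones 


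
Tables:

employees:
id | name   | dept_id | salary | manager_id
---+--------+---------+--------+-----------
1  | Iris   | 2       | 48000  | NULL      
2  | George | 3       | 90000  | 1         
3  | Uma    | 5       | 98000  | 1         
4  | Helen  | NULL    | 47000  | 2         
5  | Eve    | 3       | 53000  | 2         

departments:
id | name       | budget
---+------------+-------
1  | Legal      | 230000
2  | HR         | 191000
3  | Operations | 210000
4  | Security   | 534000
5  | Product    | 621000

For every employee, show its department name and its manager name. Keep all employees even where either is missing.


Two LEFT JOINs from the same base table employees: one to departments via dept_id, one to employees itself via manager_id. Both are LEFT so every employee is preserved.
Match against departments:
  - employee 1 (Iris): dept_id=2 -> matches HR
  - employee 2 (George): dept_id=3 -> matches Operations
  - employee 3 (Uma): dept_id=5 -> matches Product
  - employee 4 (Helen): dept_id=NULL, no match -> kept with NULL
  - employee 5 (Eve): dept_id=3 -> matches Operations
Match against employees (self):
  - employee 1 (Iris): manager_id=NULL -> NULL
  - employee 2 (George): manager_id=1 -> Iris
  - employee 3 (Uma): manager_id=1 -> Iris
  - employee 4 (Helen): manager_id=2 -> George
  - employee 5 (Eve): manager_id=2 -> George

SQL:
SELECT a.name, b.name AS department, c.name AS manager
FROM employees a
LEFT JOIN departments b ON a.dept_id = b.id
LEFT JOIN employees c ON a.manager_id = c.id

Result:
name   | department | manager
-------+------------+--------
Iris   | HR         | NULL   
George | Operations | Iris   
Uma    | Product    | Iris   
Helen  | NULL       | George 
Eve    | Operations | George 


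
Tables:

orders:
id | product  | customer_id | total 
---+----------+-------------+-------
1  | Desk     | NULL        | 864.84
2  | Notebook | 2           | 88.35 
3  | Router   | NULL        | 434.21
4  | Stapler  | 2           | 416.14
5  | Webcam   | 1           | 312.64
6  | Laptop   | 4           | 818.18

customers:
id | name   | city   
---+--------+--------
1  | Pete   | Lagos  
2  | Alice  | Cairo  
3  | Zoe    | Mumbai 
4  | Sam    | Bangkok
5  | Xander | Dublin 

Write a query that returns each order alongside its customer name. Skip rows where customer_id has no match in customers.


INNER JOIN keeps only orders rows whose customer_id matches an id in customers. Walk through each order:
  - order 1 (Desk): customer_id=NULL, no match -> dropped
  - order 2 (Notebook): customer_id=2 -> matches Alice
  - order 3 (Router): customer_id=NULL, no match -> dropped
  - order 4 (Stapler): customer_id=2 -> matches Alice
  - order 5 (Webcam): customer_id=1 -> matches Pete
  - order 6 (Laptop): customer_id=4 -> matches Sam
So 2 of 6 rows are dropped.

SQL:
SELECT a.product, b.name AS customer
FROM orders a
INNER JOIN customers b ON a.customer_id = b.id

Result:
product  | customer
---------+---------
Notebook | Alice   
Stapler  | Alice   
Webcam   | Pete    
Laptop   | Sam     


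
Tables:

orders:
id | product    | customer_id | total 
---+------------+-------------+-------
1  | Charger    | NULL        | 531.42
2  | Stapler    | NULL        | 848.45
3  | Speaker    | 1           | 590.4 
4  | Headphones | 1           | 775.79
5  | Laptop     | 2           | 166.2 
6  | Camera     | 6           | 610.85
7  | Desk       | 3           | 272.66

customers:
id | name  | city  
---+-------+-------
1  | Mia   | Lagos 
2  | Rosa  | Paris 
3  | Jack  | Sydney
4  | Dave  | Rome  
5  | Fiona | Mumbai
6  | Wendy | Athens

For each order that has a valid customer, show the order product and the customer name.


INNER JOIN keeps only orders rows whose customer_id matches an id in customers. Walk through each order:
  - order 1 (Charger): customer_id=NULL, no match -> dropped
  - order 2 (Stapler): customer_id=NULL, no match -> dropped
  - order 3 (Speaker): customer_id=1 -> matches Mia
  - order 4 (Headphones): customer_id=1 -> matches Mia
  - order 5 (Laptop): customer_id=2 -> matches Rosa
  - order 6 (Camera): customer_id=6 -> matches Wendy
  - order 7 (Desk): customer_id=3 -> matches Jack
So 2 of 7 rows are dropped.

SQL:
SELECT a.product, b.name AS customer
FROM orders a
INNER JOIN customers b ON a.customer_id = b.id

Result:
product    | customer
-----------+---------
Speaker    | Mia     
Headphones | Mia     
Laptop     | Rosa    
Camera     | Wendy   
Desk       | Jack    


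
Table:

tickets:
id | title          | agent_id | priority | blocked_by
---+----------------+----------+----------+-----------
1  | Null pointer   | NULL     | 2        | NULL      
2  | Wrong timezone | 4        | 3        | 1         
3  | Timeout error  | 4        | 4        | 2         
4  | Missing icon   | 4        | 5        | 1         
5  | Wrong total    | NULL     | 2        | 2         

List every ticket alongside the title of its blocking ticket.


This is a self-join: tickets is joined to a second copy of itself, matching each row's blocked_by to another row's id. Use LEFT JOIN so rows with blocked_by=NULL are kept.
  - ticket 1 (Null pointer): blocked_by=NULL -> NULL
  - ticket 2 (Wrong timezone): blocked_by=1 -> Null pointer
  - ticket 3 (Timeout error): blocked_by=2 -> Wrong timezone
  - ticket 4 (Missing icon): blocked_by=1 -> Null pointer
  - ticket 5 (Wrong total): blocked_by=2 -> Wrong timezone

SQL:
SELECT a.title AS item, b.title AS blocked_by
FROM tickets a
LEFT JOIN tickets b ON a.blocked_by = b.id

Result:
item           | blocked_by    
---------------+---------------
Null pointer   | NULL          
Wrong timezone | Null pointer  
Timeout error  | Wrong timezone
Missing icon   | Null pointer  
Wrong total    | Wrong timezone


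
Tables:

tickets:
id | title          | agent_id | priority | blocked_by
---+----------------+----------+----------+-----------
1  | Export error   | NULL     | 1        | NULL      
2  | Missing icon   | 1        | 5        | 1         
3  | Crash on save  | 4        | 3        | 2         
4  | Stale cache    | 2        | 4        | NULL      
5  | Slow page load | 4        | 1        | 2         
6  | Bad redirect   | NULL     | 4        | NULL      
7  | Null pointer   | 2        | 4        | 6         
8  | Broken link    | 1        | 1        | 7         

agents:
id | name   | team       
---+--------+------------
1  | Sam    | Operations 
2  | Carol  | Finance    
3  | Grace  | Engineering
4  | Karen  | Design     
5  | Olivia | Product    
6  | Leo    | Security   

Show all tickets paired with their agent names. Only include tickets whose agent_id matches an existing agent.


INNER JOIN keeps only tickets rows whose agent_id matches an id in agents. Walk through each ticket:
  - ticket 1 (Export error): agent_id=NULL, no match -> dropped
  - ticket 2 (Missing icon): agent_id=1 -> matches Sam
  - ticket 3 (Crash on save): agent_id=4 -> matches Karen
  - ticket 4 (Stale cache): agent_id=2 -> matches Carol
  - ticket 5 (Slow page load): agent_id=4 -> matches Karen
  - ticket 6 (Bad redirect): agent_id=NULL, no match -> dropped
  - ticket 7 (Null pointer): agent_id=2 -> matches Carol
  - ticket 8 (Broken link): agent_id=1 -> matches Sam
So 2 of 8 rows are dropped.

SQL:
SELECT a.title, b.name AS agent
FROM tickets a
INNER JOIN agents b ON a.agent_id = b.id

Result:
title          | agent
---------------+------
Missing icon   | Sam  
Crash on save  | Karen
Stale cache    | Carol
Slow page load | Karen
Null pointer   | Carol
Broken link    | Sam  


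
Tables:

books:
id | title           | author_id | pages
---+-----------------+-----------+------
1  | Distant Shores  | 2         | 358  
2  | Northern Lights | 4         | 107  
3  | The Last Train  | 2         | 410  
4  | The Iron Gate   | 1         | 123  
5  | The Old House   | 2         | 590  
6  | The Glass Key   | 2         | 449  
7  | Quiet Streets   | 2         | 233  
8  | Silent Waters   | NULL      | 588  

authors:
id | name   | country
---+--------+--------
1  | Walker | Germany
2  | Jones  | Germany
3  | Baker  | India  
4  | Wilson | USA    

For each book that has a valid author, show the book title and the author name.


INNER JOIN keeps only books rows whose author_id matches an id in authors. Walk through each book:
  - book 1 (Distant Shores): author_id=2 -> matches Jones
  - book 2 (Northern Lights): author_id=4 -> matches Wilson
  - book 3 (The Last Train): author_id=2 -> matches Jones
  - book 4 (The Iron Gate): author_id=1 -> matches Walker
  - book 5 (The Old House): author_id=2 -> matches Jones
  - book 6 (The Glass Key): author_id=2 -> matches Jones
  - book 7 (Quiet Streets): author_id=2 -> matches Jones
  - book 8 (Silent Waters): author_id=NULL, no match -> dropped
So 1 of 8 rows is dropped.

SQL:
SELECT a.title, b.name AS author
FROM books a
INNER JOIN authors b ON a.author_id = b.id

Result:
title           | author
----------------+-------
Distant Shores  | Jones 
Northern Lights | Wilson
The Last Train  | Jones 
The Iron Gate   | Walker
The Old House   | Jones 
The Glass Key   | Jones 
Quiet Streets   | Jones 


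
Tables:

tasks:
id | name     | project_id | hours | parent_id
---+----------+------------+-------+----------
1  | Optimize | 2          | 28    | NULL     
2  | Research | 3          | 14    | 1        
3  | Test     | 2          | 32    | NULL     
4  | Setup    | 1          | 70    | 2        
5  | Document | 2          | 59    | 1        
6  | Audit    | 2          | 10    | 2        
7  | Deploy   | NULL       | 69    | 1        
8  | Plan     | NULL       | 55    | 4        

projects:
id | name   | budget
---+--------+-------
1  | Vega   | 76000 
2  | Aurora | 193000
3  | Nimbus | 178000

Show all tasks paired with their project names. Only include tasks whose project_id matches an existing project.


INNER JOIN keeps only tasks rows whose project_id matches an id in projects. Walk through each task:
  - task 1 (Optimize): project_id=2 -> matches Aurora
  - task 2 (Research): project_id=3 -> matches Nimbus
  - task 3 (Test): project_id=2 -> matches Aurora
  - task 4 (Setup): project_id=1 -> matches Vega
  - task 5 (Document): project_id=2 -> matches Aurora
  - task 6 (Audit): project_id=2 -> matches Aurora
  - task 7 (Deploy): project_id=NULL, no match -> dropped
  - task 8 (Plan): project_id=NULL, no match -> dropped
So 2 of 8 rows are dropped.

SQL:
SELECT a.name, b.name AS project
FROM tasks a
INNER JOIN projects b ON a.project_id = b.id

Result:
name     | project
---------+--------
Optimize | Aurora 
Research | Nimbus 
Test     | Aurora 
Setup    | Vega   
Document | Aurora 
Audit    | Aurora 


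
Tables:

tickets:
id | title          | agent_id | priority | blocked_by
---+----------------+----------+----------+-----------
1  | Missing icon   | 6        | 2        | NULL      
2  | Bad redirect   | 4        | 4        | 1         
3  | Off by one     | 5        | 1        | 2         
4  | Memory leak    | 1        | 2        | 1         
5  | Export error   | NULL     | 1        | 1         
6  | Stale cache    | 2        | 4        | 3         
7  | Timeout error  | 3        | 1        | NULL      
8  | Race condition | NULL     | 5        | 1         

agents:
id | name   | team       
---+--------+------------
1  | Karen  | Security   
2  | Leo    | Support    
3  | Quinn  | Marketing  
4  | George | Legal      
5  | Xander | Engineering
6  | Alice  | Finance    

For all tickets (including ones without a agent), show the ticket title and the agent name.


LEFT JOIN keeps every row from tickets (the left table); where agent_id has no match in agents, the agent columns become NULL. Walk through each ticket:
  - ticket 1 (Missing icon): agent_id=6 -> matches Alice
  - ticket 2 (Bad redirect): agent_id=4 -> matches George
  - ticket 3 (Off by one): agent_id=5 -> matches Xander
  - ticket 4 (Memory leak): agent_id=1 -> matches Karen
  - ticket 5 (Export error): agent_id=NULL, no match -> kept with NULL
  - ticket 6 (Stale cache): agent_id=2 -> matches Leo
  - ticket 7 (Timeout error): agent_id=3 -> matches Quinn
  - ticket 8 (Race condition): agent_id=NULL, no match -> kept with NULL
All 8 rows appear; 2 have NULL agent.

SQL:
SELECT a.title, b.name AS agent
FROM tickets a
LEFT JOIN agents b ON a.agent_id = b.id

Result:
title          | agent 
---------------+-------
Missing icon   | Alice 
Bad redirect   | George
Off by one     | Xander
Memory leak    | Karen 
Export error   | NULL  
Stale cache    | Leo   
Timeout error  | Quinn 
Race condition | NULL  


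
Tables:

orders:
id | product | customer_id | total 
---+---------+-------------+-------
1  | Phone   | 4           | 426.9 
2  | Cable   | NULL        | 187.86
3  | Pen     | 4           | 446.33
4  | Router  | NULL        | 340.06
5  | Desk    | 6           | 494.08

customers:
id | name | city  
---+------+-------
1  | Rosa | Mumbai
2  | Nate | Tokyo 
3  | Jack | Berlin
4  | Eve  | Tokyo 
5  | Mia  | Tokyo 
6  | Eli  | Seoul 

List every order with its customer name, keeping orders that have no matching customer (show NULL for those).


LEFT JOIN keeps every row from orders (the left table); where customer_id has no match in customers, the customer columns become NULL. Walk through each order:
  - order 1 (Phone): customer_id=4 -> matches Eve
  - order 2 (Cable): customer_id=NULL, no match -> kept with NULL
  - order 3 (Pen): customer_id=4 -> matches Eve
  - order 4 (Router): customer_id=NULL, no match -> kept with NULL
  - order 5 (Desk): customer_id=6 -> matches Eli
All 5 rows appear; 2 have NULL customer.

SQL:
SELECT a.product, b.name AS customer
FROM orders a
LEFT JOIN customers b ON a.customer_id = b.id

Result:
product | customer
--------+---------
Phone   | Eve     
Cable   | NULL    
Pen     | Eve     
Router  | NULL    
Desk    | Eli     


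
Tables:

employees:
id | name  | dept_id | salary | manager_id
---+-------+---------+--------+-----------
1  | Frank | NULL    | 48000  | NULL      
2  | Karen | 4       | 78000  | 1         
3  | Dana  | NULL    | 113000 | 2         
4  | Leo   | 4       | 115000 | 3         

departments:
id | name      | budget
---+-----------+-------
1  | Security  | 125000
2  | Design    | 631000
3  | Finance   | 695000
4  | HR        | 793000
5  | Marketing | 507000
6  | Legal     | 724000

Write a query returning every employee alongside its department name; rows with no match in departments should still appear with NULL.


LEFT JOIN keeps every row from employees (the left table); where dept_id has no match in departments, the department columns become NULL. Walk through each employee:
  - employee 1 (Frank): dept_id=NULL, no match -> kept with NULL
  - employee 2 (Karen): dept_id=4 -> matches HR
  - employee 3 (Dana): dept_id=NULL, no match -> kept with NULL
  - employee 4 (Leo): dept_id=4 -> matches HR
All 4 rows appear; 2 have NULL department.

SQL:
SELECT a.name, b.name AS department
FROM employees a
LEFT JOIN departments b ON a.dept_id = b.id

Result:
name  | department
------+-----------
Frank | NULL      
Karen | HR        
Dana  | NULL      
Leo   | HR        


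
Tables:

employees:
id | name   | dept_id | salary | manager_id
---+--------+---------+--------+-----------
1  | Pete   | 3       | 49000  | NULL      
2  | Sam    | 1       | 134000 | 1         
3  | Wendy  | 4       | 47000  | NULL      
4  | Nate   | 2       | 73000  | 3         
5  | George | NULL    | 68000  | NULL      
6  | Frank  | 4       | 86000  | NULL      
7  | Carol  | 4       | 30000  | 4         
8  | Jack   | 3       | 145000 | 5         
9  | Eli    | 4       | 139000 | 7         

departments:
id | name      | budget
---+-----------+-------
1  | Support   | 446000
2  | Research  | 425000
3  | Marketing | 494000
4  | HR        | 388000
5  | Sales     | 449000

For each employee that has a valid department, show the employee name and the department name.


INNER JOIN keeps only employees rows whose dept_id matches an id in departments. Walk through each employee:
  - employee 1 (Pete): dept_id=3 -> matches Marketing
  - employee 2 (Sam): dept_id=1 -> matches Support
  - employee 3 (Wendy): dept_id=4 -> matches HR
  - employee 4 (Nate): dept_id=2 -> matches Research
  - employee 5 (George): dept_id=NULL, no match -> dropped
  - employee 6 (Frank): dept_id=4 -> matches HR
  - employee 7 (Carol): dept_id=4 -> matches HR
  - employee 8 (Jack): dept_id=3 -> matches Marketing
  - employee 9 (Eli): dept_id=4 -> matches HR
So 1 of 9 rows is dropped.

SQL:
SELECT a.name, b.name AS department
FROM employees a
INNER JOIN departments b ON a.dept_id = b.id

Result:
name  | department
------+-----------
Pete  | Marketing 
Sam   | Support   
Wendy | HR        
Nate  | Research  
Frank | HR        
Carol | HR        
Jack  | Marketing 
Eli   | HR        


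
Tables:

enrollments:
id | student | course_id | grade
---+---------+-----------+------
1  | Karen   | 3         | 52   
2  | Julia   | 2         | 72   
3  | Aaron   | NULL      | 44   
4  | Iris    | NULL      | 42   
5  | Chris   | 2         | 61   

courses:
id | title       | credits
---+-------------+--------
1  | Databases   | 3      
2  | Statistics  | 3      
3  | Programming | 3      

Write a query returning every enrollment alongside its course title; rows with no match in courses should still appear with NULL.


LEFT JOIN keeps every row from enrollments (the left table); where course_id has no match in courses, the course columns become NULL. Walk through each enrollment:
  - enrollment 1 (Karen): course_id=3 -> matches Programming
  - enrollment 2 (Julia): course_id=2 -> matches Statistics
  - enrollment 3 (Aaron): course_id=NULL, no match -> kept with NULL
  - enrollment 4 (Iris): course_id=NULL, no match -> kept with NULL
  - enrollment 5 (Chris): course_id=2 -> matches Statistics
All 5 rows appear; 2 have NULL course.

SQL:
SELECT a.student, b.title AS course
FROM enrollments a
LEFT JOIN courses b ON a.course_id = b.id

Result:
student | course     
--------+------------
Karen   | Programming
Julia   | Statistics 
Aaron   | NULL       
Iris    | NULL       
Chris   | Statistics 


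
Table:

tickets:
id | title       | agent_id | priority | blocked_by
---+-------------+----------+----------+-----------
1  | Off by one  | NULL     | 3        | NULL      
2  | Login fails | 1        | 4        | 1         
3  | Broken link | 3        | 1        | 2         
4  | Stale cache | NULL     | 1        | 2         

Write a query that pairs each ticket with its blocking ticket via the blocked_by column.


This is a self-join: tickets is joined to a second copy of itself, matching each row's blocked_by to another row's id. Use LEFT JOIN so rows with blocked_by=NULL are kept.
  - ticket 1 (Off by one): blocked_by=NULL -> NULL
  - ticket 2 (Login fails): blocked_by=1 -> Off by one
  - ticket 3 (Broken link): blocked_by=2 -> Login fails
  - ticket 4 (Stale cache): blocked_by=2 -> Login fails

SQL:
SELECT a.title AS item, b.title AS blocked_by
FROM tickets a
LEFT JOIN tickets b ON a.blocked_by = b.id

Result:
item        | blocked_by 
------------+------------
Off by one  | NULL       
Login fails | Off by one 
Broken link | Login fails
Stale cache | Login fails


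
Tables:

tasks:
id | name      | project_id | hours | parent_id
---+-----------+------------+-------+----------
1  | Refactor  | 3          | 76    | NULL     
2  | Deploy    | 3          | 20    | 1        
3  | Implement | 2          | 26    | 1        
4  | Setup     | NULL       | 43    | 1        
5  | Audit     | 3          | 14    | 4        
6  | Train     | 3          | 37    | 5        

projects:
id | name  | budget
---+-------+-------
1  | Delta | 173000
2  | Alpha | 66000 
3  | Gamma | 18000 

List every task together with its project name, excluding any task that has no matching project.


INNER JOIN keeps only tasks rows whose project_id matches an id in projects. Walk through each task:
  - task 1 (Refactor): project_id=3 -> matches Gamma
  - task 2 (Deploy): project_id=3 -> matches Gamma
  - task 3 (Implement): project_id=2 -> matches Alpha
  - task 4 (Setup): project_id=NULL, no match -> dropped
  - task 5 (Audit): project_id=3 -> matches Gamma
  - task 6 (Train): project_id=3 -> matches Gamma
So 1 of 6 rows is dropped.

SQL:
SELECT a.name, b.name AS project
FROM tasks a
INNER JOIN projects b ON a.project_id = b.id

Result:
name      | project
----------+--------
Refactor  | Gamma  
Deploy    | Gamma  
Implement | Alpha  
Audit     | Gamma  
Train     | Gamma  


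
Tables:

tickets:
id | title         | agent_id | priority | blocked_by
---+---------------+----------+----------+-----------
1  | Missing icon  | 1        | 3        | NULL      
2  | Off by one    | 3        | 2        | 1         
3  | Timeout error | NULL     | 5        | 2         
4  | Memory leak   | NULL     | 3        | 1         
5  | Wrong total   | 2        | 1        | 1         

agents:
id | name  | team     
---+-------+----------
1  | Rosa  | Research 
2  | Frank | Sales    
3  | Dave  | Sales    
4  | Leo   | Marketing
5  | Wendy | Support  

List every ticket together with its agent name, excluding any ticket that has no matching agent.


INNER JOIN keeps only tickets rows whose agent_id matches an id in agents. Walk through each ticket:
  - ticket 1 (Missing icon): agent_id=1 -> matches Rosa
  - ticket 2 (Off by one): agent_id=3 -> matches Dave
  - ticket 3 (Timeout error): agent_id=NULL, no match -> dropped
  - ticket 4 (Memory leak): agent_id=NULL, no match -> dropped
  - ticket 5 (Wrong total): agent_id=2 -> matches Frank
So 2 of 5 rows are dropped.

SQL:
SELECT a.title, b.name AS agent
FROM tickets a
INNER JOIN agents b ON a.agent_id = b.id

Result:
title        | agent
-------------+------
Missing icon | Rosa 
Off by one   | Dave 
Wrong total  | Frank


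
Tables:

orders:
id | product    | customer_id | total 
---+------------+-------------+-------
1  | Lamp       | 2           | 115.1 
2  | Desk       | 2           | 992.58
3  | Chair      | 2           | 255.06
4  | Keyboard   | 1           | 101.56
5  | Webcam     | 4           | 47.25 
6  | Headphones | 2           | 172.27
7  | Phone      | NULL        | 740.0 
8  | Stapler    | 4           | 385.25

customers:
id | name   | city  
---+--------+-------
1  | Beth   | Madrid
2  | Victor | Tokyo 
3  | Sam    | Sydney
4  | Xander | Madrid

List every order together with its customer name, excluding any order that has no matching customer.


INNER JOIN keeps only orders rows whose customer_id matches an id in customers. Walk through each order:
  - order 1 (Lamp): customer_id=2 -> matches Victor
  - order 2 (Desk): customer_id=2 -> matches Victor
  - order 3 (Chair): customer_id=2 -> matches Victor
  - order 4 (Keyboard): customer_id=1 -> matches Beth
  - order 5 (Webcam): customer_id=4 -> matches Xander
  - order 6 (Headphones): customer_id=2 -> matches Victor
  - order 7 (Phone): customer_id=NULL, no match -> dropped
  - order 8 (Stapler): customer_id=4 -> matches Xander
So 1 of 8 rows is dropped.

SQL:
SELECT a.product, b.name AS customer
FROM orders a
INNER JOIN customers b ON a.customer_id = b.id

Result:
product    | customer
-----------+---------
Lamp       | Victor  
Desk       | Victor  
Chair      | Victor  
Keyboard   | Beth    
Webcam     | Xander  
Headphones | Victor  
Stapler    | Xander  


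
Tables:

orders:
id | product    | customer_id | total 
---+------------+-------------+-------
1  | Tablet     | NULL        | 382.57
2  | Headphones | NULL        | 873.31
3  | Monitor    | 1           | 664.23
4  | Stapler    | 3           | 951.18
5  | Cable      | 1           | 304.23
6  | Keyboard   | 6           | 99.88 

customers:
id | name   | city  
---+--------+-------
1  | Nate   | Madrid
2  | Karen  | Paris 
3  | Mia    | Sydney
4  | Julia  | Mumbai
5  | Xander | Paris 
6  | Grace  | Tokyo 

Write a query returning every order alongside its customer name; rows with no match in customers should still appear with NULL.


LEFT JOIN keeps every row from orders (the left table); where customer_id has no match in customers, the customer columns become NULL. Walk through each order:
  - order 1 (Tablet): customer_id=NULL, no match -> kept with NULL
  - order 2 (Headphones): customer_id=NULL, no match -> kept with NULL
  - order 3 (Monitor): customer_id=1 -> matches Nate
  - order 4 (Stapler): customer_id=3 -> matches Mia
  - order 5 (Cable): customer_id=1 -> matches Nate
  - order 6 (Keyboard): customer_id=6 -> matches Grace
All 6 rows appear; 2 have NULL customer.

SQL:
SELECT a.product, b.name AS customer
FROM orders a
LEFT JOIN customers b ON a.customer_id = b.id

Result:
product    | customer
-----------+---------
Tablet     | NULL    
Headphones | NULL    
Monitor    | Nate    
Stapler    | Mia     
Cable      | Nate    
Keyboard   | Grace   


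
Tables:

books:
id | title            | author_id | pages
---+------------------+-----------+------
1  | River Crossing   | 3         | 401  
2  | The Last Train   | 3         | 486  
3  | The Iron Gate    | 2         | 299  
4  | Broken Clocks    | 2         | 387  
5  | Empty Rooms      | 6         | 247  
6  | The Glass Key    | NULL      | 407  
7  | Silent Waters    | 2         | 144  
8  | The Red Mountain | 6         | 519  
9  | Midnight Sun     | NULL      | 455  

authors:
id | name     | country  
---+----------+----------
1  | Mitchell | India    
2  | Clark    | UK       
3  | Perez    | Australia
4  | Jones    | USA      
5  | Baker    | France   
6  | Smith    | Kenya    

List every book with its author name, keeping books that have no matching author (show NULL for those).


LEFT JOIN keeps every row from books (the left table); where author_id has no match in authors, the author columns become NULL. Walk through each book:
  - book 1 (River Crossing): author_id=3 -> matches Perez
  - book 2 (The Last Train): author_id=3 -> matches Perez
  - book 3 (The Iron Gate): author_id=2 -> matches Clark
  - book 4 (Broken Clocks): author_id=2 -> matches Clark
  - book 5 (Empty Rooms): author_id=6 -> matches Smith
  - book 6 (The Glass Key): author_id=NULL, no match -> kept with NULL
  - book 7 (Silent Waters): author_id=2 -> matches Clark
  - book 8 (The Red Mountain): author_id=6 -> matches Smith
  - book 9 (Midnight Sun): author_id=NULL, no match -> kept with NULL
All 9 rows appear; 2 have NULL author.

SQL:
SELECT a.title, b.name AS author
FROM books a
LEFT JOIN authors b ON a.author_id = b.id

Result:
title            | author
-----------------+-------
River Crossing   | Perez 
The Last Train   | Perez 
The Iron Gate    | Clark 
Broken Clocks    | Clark 
Empty Rooms      | Smith 
The Glass Key    | NULL  
Silent Waters    | Clark 
The Red Mountain | Smith 
Midnight Sun     | NULL  


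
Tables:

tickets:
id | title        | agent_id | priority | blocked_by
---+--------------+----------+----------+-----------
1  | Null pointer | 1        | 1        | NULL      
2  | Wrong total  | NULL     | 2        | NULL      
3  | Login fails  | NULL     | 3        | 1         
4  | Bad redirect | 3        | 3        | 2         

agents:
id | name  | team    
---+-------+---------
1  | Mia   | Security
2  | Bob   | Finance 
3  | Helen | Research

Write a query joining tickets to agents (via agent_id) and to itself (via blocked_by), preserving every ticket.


Two LEFT JOINs from the same base table tickets: one to agents via agent_id, one to tickets itself via blocked_by. Both are LEFT so every ticket is preserved.
Match against agents:
  - ticket 1 (Null pointer): agent_id=1 -> matches Mia
  - ticket 2 (Wrong total): agent_id=NULL, no match -> kept with NULL
  - ticket 3 (Login fails): agent_id=NULL, no match -> kept with NULL
  - ticket 4 (Bad redirect): agent_id=3 -> matches Helen
Match against tickets (self):
  - ticket 1 (Null pointer): blocked_by=NULL -> NULL
  - ticket 2 (Wrong total): blocked_by=NULL -> NULL
  - ticket 3 (Login fails): blocked_by=1 -> Null pointer
  - ticket 4 (Bad redirect): blocked_by=2 -> Wrong total

SQL:
SELECT a.title, b.name AS agent, c.title AS blocked_by
FROM tickets a
LEFT JOIN agents b ON a.agent_id = b.id
LEFT JOIN tickets c ON a.blocked_by = c.id

Result:
title        | agent | blocked_by  
-------------+-------+-------------
Null pointer | Mia   | NULL        
Wrong total  | NULL  | NULL        
Login fails  | NULL  | Null pointer
Bad redirect | Helen | Wrong total 


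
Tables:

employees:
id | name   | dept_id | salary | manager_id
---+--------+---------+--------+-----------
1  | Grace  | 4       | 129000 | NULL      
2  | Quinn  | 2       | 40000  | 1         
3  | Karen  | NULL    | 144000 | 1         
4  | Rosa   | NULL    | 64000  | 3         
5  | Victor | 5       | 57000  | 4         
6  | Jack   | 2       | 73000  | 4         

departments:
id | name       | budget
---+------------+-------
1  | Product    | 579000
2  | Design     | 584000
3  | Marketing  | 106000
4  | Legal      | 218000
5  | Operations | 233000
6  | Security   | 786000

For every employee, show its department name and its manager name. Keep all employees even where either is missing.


Two LEFT JOINs from the same base table employees: one to departments via dept_id, one to employees itself via manager_id. Both are LEFT so every employee is preserved.
Match against departments:
  - employee 1 (Grace): dept_id=4 -> matches Legal
  - employee 2 (Quinn): dept_id=2 -> matches Design
  - employee 3 (Karen): dept_id=NULL, no match -> kept with NULL
  - employee 4 (Rosa): dept_id=NULL, no match -> kept with NULL
  - employee 5 (Victor): dept_id=5 -> matches Operations
  - employee 6 (Jack): dept_id=2 -> matches Design
Match against employees (self):
  - employee 1 (Grace): manager_id=NULL -> NULL
  - employee 2 (Quinn): manager_id=1 -> Grace
  - employee 3 (Karen): manager_id=1 -> Grace
  - employee 4 (Rosa): manager_id=3 -> Karen
  - employee 5 (Victor): manager_id=4 -> Rosa
  - employee 6 (Jack): manager_id=4 -> Rosa

SQL:
SELECT a.name, b.name AS department, c.name AS manager
FROM employees a
LEFT JOIN departments b ON a.dept_id = b.id
LEFT JOIN employees c ON a.manager_id = c.id

Result:
name   | department | manager
-------+------------+--------
Grace  | Legal      | NULL   
Quinn  | Design     | Grace  
Karen  | NULL       | Grace  
Rosa   | NULL       | Karen  
Victor | Operations | Rosa   
Jack   | Design     | Rosa   


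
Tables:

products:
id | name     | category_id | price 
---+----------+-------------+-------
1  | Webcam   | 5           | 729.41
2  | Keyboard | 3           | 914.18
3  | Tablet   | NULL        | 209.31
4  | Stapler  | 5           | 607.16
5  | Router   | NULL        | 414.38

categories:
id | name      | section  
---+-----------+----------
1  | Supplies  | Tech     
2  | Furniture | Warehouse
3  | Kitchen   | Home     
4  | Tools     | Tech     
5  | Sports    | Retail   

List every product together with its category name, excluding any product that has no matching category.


INNER JOIN keeps only products rows whose category_id matches an id in categories. Walk through each product:
  - product 1 (Webcam): category_id=5 -> matches Sports
  - product 2 (Keyboard): category_id=3 -> matches Kitchen
  - product 3 (Tablet): category_id=NULL, no match -> dropped
  - product 4 (Stapler): category_id=5 -> matches Sports
  - product 5 (Router): category_id=NULL, no match -> dropped
So 2 of 5 rows are dropped.

SQL:
SELECT a.name, b.name AS category
FROM products a
INNER JOIN categories b ON a.category_id = b.id

Result:
name     | category
---------+---------
Webcam   | Sports  
Keyboard | Kitchen 
Stapler  | Sports  


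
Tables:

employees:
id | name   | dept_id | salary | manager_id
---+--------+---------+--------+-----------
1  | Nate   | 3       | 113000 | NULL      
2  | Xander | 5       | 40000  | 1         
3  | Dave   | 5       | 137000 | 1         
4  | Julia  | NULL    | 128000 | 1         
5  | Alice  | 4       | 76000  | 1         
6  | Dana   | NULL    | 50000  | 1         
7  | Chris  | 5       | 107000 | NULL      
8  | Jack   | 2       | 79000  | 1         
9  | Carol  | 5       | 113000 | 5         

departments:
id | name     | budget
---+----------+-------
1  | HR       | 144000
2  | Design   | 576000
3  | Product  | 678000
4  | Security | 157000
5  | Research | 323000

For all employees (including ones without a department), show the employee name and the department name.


LEFT JOIN keeps every row from employees (the left table); where dept_id has no match in departments, the department columns become NULL. Walk through each employee:
  - employee 1 (Nate): dept_id=3 -> matches Product
  - employee 2 (Xander): dept_id=5 -> matches Research
  - employee 3 (Dave): dept_id=5 -> matches Research
  - employee 4 (Julia): dept_id=NULL, no match -> kept with NULL
  - employee 5 (Alice): dept_id=4 -> matches Security
  - employee 6 (Dana): dept_id=NULL, no match -> kept with NULL
  - employee 7 (Chris): dept_id=5 -> matches Research
  - employee 8 (Jack): dept_id=2 -> matches Design
  - employee 9 (Carol): dept_id=5 -> matches Research
All 9 rows appear; 2 have NULL department.

SQL:
SELECT a.name, b.name AS department
FROM employees a
LEFT JOIN departments b ON a.dept_id = b.id

Result:
name   | department
-------+-----------
Nate   | Product   
Xander | Research  
Dave   | Research  
Julia  | NULL      
Alice  | Security  
Dana   | NULL      
Chris  | Research  
Jack   | Design    
Carol  | Research  


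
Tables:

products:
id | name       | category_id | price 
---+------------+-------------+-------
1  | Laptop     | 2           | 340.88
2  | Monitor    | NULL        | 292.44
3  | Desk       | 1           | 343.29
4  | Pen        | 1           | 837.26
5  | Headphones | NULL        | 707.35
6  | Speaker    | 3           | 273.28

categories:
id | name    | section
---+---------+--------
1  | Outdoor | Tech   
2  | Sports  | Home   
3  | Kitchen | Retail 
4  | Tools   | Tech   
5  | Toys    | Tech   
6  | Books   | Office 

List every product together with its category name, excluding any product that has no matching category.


INNER JOIN keeps only products rows whose category_id matches an id in categories. Walk through each product:
  - product 1 (Laptop): category_id=2 -> matches Sports
  - product 2 (Monitor): category_id=NULL, no match -> dropped
  - product 3 (Desk): category_id=1 -> matches Outdoor
  - product 4 (Pen): category_id=1 -> matches Outdoor
  - product 5 (Headphones): category_id=NULL, no match -> dropped
  - product 6 (Speaker): category_id=3 -> matches Kitchen
So 2 of 6 rows are dropped.

SQL:
SELECT a.name, b.name AS category
FROM products a
INNER JOIN categories b ON a.category_id = b.id

Result:
name    | category
--------+---------
Laptop  | Sports  
Desk    | Outdoor 
Pen     | Outdoor 
Speaker | Kitchen 


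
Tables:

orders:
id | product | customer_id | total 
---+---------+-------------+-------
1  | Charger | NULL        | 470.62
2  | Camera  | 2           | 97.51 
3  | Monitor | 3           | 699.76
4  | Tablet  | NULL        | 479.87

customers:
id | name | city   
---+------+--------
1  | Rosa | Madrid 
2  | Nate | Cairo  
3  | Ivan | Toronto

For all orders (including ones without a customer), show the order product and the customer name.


LEFT JOIN keeps every row from orders (the left table); where customer_id has no match in customers, the customer columns become NULL. Walk through each order:
  - order 1 (Charger): customer_id=NULL, no match -> kept with NULL
  - order 2 (Camera): customer_id=2 -> matches Nate
  - order 3 (Monitor): customer_id=3 -> matches Ivan
  - order 4 (Tablet): customer_id=NULL, no match -> kept with NULL
All 4 rows appear; 2 have NULL customer.

SQL:
SELECT a.product, b.name AS customer
FROM orders a
LEFT JOIN customers b ON a.customer_id = b.id

Result:
product | customer
--------+---------
Charger | NULL    
Camera  | Nate    
Monitor | Ivan    
Tablet  | NULL    


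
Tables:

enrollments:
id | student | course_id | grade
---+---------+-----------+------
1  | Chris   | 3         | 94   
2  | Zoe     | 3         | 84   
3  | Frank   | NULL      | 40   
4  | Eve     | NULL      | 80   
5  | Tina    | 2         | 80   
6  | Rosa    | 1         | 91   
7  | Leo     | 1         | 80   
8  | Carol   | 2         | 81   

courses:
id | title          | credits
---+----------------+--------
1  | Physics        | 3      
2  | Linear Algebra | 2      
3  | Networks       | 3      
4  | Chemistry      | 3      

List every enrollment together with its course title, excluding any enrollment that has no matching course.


INNER JOIN keeps only enrollments rows whose course_id matches an id in courses. Walk through each enrollment:
  - enrollment 1 (Chris): course_id=3 -> matches Networks
  - enrollment 2 (Zoe): course_id=3 -> matches Networks
  - enrollment 3 (Frank): course_id=NULL, no match -> dropped
  - enrollment 4 (Eve): course_id=NULL, no match -> dropped
  - enrollment 5 (Tina): course_id=2 -> matches Linear Algebra
  - enrollment 6 (Rosa): course_id=1 -> matches Physics
  - enrollment 7 (Leo): course_id=1 -> matches Physics
  - enrollment 8 (Carol): course_id=2 -> matches Linear Algebra
So 2 of 8 rows are dropped.

SQL:
SELECT a.student, b.title AS course
FROM enrollments a
INNER JOIN courses b ON a.course_id = b.id

Result:
student | course        
--------+---------------
Chris   | Networks      
Zoe     | Networks      
Tina    | Linear Algebra
Rosa    | Physics       
Leo     | Physics       
Carol   | Linear Algebra
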